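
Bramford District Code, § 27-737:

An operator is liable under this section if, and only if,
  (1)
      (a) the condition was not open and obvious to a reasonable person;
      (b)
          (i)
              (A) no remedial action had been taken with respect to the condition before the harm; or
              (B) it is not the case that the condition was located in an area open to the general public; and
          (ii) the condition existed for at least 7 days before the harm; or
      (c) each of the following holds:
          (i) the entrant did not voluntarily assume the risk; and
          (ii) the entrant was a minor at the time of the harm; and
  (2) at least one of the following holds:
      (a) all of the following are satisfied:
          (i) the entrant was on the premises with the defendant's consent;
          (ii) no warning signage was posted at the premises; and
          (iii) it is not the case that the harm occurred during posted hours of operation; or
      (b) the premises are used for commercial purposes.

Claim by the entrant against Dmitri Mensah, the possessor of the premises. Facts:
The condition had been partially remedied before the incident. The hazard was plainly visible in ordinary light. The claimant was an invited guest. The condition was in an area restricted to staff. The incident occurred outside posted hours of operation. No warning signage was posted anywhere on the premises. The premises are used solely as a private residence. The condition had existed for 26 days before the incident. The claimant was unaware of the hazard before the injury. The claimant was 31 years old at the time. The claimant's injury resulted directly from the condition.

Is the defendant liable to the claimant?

Yes — liable.

(a) not open/obvious — not met.
(A) no remedial action — not satisfied.
(B) not (public area) — holds.
(i) = F OR T = true.
(ii) condition ≥7 days old — met.
So (b) is satisfied (T AND T).
(i) no assumed risk — holds.
(ii) entrant a minor — not met.
So (c) is not satisfied (T AND F).
(1): F OR T OR F → true.
(i) consent to enter — satisfied.
(ii) no signage posted — satisfied.
(iii) not (during posted hours) — met.
(a) = T AND T AND T = true.
(b) commercial use — not satisfied.
So (2) is satisfied (T OR F).
So Overall is satisfied (T AND T).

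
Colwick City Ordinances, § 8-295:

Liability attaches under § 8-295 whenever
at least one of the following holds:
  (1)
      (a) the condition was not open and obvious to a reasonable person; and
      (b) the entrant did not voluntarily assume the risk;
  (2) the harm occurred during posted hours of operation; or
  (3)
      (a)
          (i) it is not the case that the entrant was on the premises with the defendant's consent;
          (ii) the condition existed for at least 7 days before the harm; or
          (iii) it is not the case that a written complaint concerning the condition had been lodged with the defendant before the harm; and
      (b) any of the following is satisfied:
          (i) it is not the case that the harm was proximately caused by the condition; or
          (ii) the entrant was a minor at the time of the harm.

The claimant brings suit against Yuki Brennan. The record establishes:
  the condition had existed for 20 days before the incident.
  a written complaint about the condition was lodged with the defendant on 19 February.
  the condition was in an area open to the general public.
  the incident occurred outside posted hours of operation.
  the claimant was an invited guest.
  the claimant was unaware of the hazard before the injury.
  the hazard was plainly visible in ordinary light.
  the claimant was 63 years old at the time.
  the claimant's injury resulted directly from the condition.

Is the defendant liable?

(a) not open/obvious — fails.
(b) no assumed risk — satisfied.
So (1) is not satisfied (F AND T).
(2) during posted hours — not satisfied.
(i) not (consent to enter) — fails.
(ii) condition ≥7 days old — satisfied.
(iii) not (complaint lodged) — not satisfied.
(a): F OR T OR F → true.
(i) not (proximate cause) — not met.
(ii) entrant a minor — fails.
(b) = F OR F = false.
(3) = T AND F = false.
So Overall is not satisfied (F OR F OR F).

No — not liable.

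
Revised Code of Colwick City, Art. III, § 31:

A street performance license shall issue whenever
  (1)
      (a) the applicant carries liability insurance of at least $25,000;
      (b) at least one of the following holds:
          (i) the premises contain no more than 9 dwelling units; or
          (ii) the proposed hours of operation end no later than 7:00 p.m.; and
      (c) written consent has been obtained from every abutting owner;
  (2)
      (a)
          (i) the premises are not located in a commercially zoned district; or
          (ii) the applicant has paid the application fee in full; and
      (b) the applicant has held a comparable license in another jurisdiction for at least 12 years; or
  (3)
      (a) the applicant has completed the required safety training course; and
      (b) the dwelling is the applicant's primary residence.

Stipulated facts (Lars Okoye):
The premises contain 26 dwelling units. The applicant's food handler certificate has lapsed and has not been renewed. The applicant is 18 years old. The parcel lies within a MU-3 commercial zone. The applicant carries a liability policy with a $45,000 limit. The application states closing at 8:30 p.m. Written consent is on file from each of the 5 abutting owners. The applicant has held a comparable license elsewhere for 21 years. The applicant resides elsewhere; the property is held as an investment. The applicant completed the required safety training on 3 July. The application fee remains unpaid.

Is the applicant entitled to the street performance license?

No — denied.

(a) insurance ≥ $25,000 — satisfied.
(i) ≤ 9 units — fails.
(ii) closes by 7 p.m. — not satisfied.
(b) = F OR F = false.
(c) all abutters consent — met.
So (1) is not satisfied (T AND F AND T).
(i) not (commercially zoned) — not met.
(ii) fee paid — fails.
So (a) is not satisfied (F OR F).
(b) prior license ≥ 12 yr — holds.
(2) = F AND T = false.
(a) safety training — satisfied.
(b) primary residence — not satisfied.
(3) = T AND F = false.
Overall = F OR F OR F = false.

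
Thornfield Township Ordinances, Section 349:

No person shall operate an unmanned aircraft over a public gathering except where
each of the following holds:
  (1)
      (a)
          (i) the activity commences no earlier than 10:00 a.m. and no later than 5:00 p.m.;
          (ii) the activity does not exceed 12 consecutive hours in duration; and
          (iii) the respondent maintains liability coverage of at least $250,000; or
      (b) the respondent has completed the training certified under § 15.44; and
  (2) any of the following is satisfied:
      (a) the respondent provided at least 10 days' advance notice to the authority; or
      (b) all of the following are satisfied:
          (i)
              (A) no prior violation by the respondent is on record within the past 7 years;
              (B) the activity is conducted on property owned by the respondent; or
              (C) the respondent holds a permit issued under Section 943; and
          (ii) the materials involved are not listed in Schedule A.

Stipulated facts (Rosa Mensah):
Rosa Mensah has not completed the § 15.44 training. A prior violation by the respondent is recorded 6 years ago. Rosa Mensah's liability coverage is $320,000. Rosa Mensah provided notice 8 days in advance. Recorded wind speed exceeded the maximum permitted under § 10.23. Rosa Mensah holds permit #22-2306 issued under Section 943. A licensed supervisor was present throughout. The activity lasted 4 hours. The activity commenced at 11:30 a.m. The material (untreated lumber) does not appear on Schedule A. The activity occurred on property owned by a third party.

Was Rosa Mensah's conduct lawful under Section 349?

Yes — lawful.

(i) start within hours — met.
(ii) ≤ 12 hrs duration — met.
(iii) coverage ≥ $250,000 — met.
(a): T AND T AND T → true.
(b) training certified — not met.
(1) = T OR F = true.
(a) ≥10 days' notice — fails.
(A) no prior violation — not satisfied.
(B) own property — not satisfied.
(C) holds permit — holds.
(i): F OR F OR T → true.
(ii) not (Schedule A material) — met.
(b) = T AND T = true.
(2): F OR T → true.
So Overall is satisfied (T AND T).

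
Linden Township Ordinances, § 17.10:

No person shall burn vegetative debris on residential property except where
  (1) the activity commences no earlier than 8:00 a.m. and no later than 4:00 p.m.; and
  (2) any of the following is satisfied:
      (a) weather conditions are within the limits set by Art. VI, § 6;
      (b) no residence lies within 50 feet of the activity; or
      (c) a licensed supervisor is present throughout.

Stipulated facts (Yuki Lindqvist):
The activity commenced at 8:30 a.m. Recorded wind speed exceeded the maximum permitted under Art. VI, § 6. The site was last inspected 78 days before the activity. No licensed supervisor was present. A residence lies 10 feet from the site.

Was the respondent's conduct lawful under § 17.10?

No — unlawful.

(1) start within hours — satisfied.
(a) weather ok — fails.
(b) no residence in 50 ft — fails.
(c) supervisor present — fails.
(2): F OR F OR F → false.
So Overall is not satisfied (T AND F).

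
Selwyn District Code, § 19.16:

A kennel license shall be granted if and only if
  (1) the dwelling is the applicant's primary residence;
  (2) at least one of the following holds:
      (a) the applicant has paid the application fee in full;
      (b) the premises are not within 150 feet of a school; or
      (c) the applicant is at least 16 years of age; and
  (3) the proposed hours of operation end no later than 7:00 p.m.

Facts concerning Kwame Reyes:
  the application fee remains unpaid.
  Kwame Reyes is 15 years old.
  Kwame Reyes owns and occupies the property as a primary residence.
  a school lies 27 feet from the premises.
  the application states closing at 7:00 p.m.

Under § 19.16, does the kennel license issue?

(1) primary residence — satisfied.
(a) fee paid — not met.
(b) ≥150 ft from school — fails.
(c) age ≥ 16 — not satisfied.
(2) = F OR F OR F = false.
(3) closes by 7 p.m. — met.
Overall = T AND F AND T = false.

No — denied.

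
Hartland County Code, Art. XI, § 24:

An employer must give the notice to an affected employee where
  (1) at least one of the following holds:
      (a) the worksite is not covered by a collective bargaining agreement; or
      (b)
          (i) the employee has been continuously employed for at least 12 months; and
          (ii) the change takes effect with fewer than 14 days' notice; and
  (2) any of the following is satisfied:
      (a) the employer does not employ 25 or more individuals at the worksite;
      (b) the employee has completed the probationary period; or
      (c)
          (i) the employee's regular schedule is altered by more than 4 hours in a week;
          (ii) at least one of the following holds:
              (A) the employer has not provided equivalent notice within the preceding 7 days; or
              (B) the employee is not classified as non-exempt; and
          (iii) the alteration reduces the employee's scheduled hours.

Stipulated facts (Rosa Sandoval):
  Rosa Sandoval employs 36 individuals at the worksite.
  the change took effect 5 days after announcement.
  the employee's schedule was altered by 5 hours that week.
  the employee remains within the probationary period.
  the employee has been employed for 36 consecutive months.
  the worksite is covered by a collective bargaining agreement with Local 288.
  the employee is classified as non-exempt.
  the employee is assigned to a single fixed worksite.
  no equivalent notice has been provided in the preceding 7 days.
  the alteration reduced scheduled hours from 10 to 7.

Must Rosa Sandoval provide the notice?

(a) no CBA — not met.
(i) tenure ≥ 12 mo. — satisfied.
(ii) < 14 days' notice — met.
So (b) is satisfied (T AND T).
So (1) is satisfied (F OR T).
(a) not (≥ 25 at site) — fails.
(b) past probation — not met.
(i) schedule shift > 4h — met.
(A) no recent notice — met.
(B) not (non-exempt) — not satisfied.
(ii): T OR F → true.
(iii) hours reduced — holds.
(c) = T AND T AND T = true.
(2): F OR F OR T → true.
Overall = T AND T = true.

Yes — required.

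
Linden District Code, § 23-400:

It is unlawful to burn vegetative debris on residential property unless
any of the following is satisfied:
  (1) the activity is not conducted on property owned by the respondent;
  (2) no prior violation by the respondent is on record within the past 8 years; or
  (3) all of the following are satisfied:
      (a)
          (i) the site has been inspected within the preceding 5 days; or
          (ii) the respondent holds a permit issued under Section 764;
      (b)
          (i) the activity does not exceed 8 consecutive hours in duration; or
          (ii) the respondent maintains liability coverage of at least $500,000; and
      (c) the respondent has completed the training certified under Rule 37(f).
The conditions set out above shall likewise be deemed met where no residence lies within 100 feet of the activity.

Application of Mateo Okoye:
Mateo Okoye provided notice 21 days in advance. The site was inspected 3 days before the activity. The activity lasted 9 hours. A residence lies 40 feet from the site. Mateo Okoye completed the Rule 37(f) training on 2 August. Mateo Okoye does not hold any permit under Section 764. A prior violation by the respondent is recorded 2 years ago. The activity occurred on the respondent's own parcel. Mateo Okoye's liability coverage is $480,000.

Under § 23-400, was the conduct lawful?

No — unlawful.

(1) not (own property) — not satisfied.
(2) no prior violation — fails.
(i) site inspected — holds.
(ii) holds permit — not satisfied.
(a) = T OR F = true.
(i) ≤ 8 hrs duration — fails.
(ii) coverage ≥ $500,000 — not satisfied.
(b): F OR F → false.
(c) training certified — met.
So (3) is not satisfied (T AND F AND T).
Overall = F OR F OR F = false.
Exception (no residence in 100 ft) — not satisfied.
Result: main false OR exception false → false.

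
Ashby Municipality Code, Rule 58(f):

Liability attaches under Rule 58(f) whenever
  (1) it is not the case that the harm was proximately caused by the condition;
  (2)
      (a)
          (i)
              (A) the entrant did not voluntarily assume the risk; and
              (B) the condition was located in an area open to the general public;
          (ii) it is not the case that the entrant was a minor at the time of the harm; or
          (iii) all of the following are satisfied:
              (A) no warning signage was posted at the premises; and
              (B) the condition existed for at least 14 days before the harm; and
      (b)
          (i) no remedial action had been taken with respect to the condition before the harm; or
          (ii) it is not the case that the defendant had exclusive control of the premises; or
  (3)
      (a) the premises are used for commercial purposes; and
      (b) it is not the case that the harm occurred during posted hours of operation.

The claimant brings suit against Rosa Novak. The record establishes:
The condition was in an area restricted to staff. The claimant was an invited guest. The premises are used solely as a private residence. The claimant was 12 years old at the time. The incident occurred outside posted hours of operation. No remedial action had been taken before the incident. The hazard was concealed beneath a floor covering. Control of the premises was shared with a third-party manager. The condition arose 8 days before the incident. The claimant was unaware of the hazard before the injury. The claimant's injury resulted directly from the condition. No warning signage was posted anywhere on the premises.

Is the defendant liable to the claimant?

(1) not (proximate cause) — not met.
(A) no assumed risk — holds.
(B) public area — fails.
(i) = T AND F = false.
(ii) not (entrant a minor) — not met.
(A) no signage posted — holds.
(B) condition ≥14 days old — fails.
(iii) = T AND F = false.
(a): F OR F OR F → false.
(i) no remedial action — holds.
(ii) not (exclusive control) — met.
(b) = T OR T = true.
(2) = F AND T = false.
(a) commercial use — not satisfied.
(b) not (during posted hours) — met.
(3): F AND T → false.
Overall: F OR F OR F → false.

No — not liable.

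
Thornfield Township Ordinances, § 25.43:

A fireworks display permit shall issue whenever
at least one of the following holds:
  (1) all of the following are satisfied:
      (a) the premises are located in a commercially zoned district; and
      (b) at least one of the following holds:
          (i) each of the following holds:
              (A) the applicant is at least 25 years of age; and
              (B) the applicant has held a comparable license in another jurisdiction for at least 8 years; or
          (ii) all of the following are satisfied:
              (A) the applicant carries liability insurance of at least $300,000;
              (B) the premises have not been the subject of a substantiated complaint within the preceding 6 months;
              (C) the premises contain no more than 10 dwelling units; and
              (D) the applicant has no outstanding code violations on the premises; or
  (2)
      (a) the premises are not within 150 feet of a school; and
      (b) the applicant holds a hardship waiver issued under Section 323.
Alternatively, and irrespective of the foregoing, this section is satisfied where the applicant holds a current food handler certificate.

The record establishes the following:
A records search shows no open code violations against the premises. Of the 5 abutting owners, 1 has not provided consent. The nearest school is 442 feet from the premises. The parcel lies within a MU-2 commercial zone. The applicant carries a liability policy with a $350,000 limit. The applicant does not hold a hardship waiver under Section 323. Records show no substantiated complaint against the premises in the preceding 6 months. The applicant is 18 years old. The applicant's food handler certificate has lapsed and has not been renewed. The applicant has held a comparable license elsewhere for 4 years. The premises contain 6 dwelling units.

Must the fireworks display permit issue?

Yes — granted.

(a) commercially zoned — met.
(A) age ≥ 25 — fails.
(B) prior license ≥ 8 yr — not met.
(i) = F AND F = false.
(A) insurance ≥ $300,000 — satisfied.
(B) no complaint in 6 mo. — holds.
(C) ≤ 10 units — met.
(D) no code violations — holds.
(ii) = T AND T AND T AND T = true.
So (b) is satisfied (F OR T).
So (1) is satisfied (T AND T).
(a) ≥150 ft from school — met.
(b) hardship waiver — not met.
So (2) is not satisfied (T AND F).
Overall = T OR F = true.
Exception (food handler cert.) — not satisfied.
Result: main true OR exception false → true.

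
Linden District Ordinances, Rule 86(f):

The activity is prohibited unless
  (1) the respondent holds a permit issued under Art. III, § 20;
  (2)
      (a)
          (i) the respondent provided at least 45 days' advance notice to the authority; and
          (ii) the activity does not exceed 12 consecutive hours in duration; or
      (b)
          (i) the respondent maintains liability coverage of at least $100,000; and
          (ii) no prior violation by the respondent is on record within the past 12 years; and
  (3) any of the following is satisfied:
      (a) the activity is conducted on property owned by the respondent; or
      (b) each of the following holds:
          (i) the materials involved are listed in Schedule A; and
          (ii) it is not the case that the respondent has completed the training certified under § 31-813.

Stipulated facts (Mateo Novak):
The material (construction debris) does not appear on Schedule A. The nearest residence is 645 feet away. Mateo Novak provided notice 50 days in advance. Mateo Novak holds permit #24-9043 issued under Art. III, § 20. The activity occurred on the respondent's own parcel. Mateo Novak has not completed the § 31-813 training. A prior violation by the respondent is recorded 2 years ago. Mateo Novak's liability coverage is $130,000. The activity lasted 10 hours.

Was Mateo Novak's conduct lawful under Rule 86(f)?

(1) holds permit — holds.
(i) ≥45 days' notice — satisfied.
(ii) ≤ 12 hrs duration — holds.
So (a) is satisfied (T AND T).
(i) coverage ≥ $100,000 — holds.
(ii) no prior violation — not met.
(b): T AND F → false.
(2) = T OR F = true.
(a) own property — holds.
(i) Schedule A material — not met.
(ii) not (training certified) — holds.
(b) = F AND T = false.
So (3) is satisfied (T OR F).
Overall = T AND T AND T = true.

Yes — lawful.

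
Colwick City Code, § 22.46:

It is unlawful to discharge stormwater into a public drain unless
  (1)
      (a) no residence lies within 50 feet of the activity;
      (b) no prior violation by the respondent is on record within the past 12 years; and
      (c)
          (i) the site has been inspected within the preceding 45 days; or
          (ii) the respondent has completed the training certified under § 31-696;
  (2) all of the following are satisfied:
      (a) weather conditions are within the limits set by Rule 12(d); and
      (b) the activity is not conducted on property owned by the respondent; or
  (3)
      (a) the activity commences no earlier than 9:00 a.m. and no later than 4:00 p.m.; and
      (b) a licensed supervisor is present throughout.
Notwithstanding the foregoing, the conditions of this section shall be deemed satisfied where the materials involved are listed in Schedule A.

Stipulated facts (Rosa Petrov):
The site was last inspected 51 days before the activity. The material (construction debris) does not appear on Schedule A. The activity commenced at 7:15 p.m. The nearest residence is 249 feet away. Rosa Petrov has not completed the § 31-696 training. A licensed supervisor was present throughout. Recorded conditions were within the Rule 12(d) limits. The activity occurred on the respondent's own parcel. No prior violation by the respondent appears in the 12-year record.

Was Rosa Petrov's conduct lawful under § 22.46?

(a) no residence in 50 ft — holds.
(b) no prior violation — met.
(i) site inspected — fails.
(ii) training certified — not satisfied.
So (c) is not satisfied (F OR F).
(1) = T AND T AND F = false.
(a) weather ok — satisfied.
(b) not (own property) — not satisfied.
(2) = T AND F = false.
(a) start within hours — fails.
(b) supervisor present — met.
(3): F AND T → false.
Overall: F OR F OR F → false.
Exception (Schedule A material) — not satisfied.
Result: main false OR exception false → false.

No — unlawful.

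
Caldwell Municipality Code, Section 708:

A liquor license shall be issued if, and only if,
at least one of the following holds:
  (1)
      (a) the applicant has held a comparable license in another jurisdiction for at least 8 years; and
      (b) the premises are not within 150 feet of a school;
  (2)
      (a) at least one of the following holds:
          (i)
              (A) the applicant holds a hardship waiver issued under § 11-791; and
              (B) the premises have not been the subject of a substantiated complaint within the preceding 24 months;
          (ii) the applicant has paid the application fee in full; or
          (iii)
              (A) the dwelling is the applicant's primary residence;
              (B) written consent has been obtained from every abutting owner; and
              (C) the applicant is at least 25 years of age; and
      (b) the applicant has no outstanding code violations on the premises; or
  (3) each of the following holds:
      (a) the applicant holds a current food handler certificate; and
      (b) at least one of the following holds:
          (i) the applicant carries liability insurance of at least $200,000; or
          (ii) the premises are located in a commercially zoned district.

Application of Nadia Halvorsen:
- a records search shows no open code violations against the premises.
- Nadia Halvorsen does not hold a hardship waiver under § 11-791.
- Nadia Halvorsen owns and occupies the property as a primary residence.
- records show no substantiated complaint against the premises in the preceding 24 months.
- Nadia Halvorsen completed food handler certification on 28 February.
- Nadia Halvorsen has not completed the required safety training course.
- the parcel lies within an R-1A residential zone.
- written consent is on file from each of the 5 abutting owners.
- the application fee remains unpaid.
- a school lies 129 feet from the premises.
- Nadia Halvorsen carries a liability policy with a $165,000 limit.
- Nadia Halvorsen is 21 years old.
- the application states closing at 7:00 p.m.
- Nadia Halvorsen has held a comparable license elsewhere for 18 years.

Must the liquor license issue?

No — denied.

(a) prior license ≥ 8 yr — satisfied.
(b) ≥150 ft from school — fails.
(1) = T AND F = false.
(A) hardship waiver — fails.
(B) no complaint in 24 mo. — holds.
(i) = F AND T = false.
(ii) fee paid — fails.
(A) primary residence — satisfied.
(B) all abutters consent — holds.
(C) age ≥ 25 — fails.
(iii) = T AND T AND F = false.
So (a) is not satisfied (F OR F OR F).
(b) no code violations — satisfied.
(2) = F AND T = false.
(a) food handler cert. — holds.
(i) insurance ≥ $200,000 — fails.
(ii) commercially zoned — not met.
(b): F OR F → false.
(3): T AND F → false.
Overall: F OR F OR F → false.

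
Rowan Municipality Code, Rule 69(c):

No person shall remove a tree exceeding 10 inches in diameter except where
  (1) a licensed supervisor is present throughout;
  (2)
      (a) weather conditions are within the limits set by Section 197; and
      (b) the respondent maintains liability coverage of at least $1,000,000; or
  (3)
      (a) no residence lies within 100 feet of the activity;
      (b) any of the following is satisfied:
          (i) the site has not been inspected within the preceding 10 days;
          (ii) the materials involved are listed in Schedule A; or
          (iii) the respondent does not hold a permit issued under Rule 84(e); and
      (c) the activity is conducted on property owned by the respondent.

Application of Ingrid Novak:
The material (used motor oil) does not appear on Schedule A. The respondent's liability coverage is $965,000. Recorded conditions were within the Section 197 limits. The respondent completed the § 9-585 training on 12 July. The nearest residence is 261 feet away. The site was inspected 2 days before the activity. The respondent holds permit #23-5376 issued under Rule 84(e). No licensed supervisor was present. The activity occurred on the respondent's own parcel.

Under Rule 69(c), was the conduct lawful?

(1) supervisor present — not satisfied.
(a) weather ok — holds.
(b) coverage ≥ $1,000,000 — not met.
(2): T AND F → false.
(a) no residence in 100 ft — satisfied.
(i) not (site inspected) — not met.
(ii) Schedule A material — not satisfied.
(iii) not (holds permit) — fails.
(b) = F OR F OR F = false.
(c) own property — satisfied.
(3): T AND F AND T → false.
So Overall is not satisfied (F OR F OR F).

No — unlawful.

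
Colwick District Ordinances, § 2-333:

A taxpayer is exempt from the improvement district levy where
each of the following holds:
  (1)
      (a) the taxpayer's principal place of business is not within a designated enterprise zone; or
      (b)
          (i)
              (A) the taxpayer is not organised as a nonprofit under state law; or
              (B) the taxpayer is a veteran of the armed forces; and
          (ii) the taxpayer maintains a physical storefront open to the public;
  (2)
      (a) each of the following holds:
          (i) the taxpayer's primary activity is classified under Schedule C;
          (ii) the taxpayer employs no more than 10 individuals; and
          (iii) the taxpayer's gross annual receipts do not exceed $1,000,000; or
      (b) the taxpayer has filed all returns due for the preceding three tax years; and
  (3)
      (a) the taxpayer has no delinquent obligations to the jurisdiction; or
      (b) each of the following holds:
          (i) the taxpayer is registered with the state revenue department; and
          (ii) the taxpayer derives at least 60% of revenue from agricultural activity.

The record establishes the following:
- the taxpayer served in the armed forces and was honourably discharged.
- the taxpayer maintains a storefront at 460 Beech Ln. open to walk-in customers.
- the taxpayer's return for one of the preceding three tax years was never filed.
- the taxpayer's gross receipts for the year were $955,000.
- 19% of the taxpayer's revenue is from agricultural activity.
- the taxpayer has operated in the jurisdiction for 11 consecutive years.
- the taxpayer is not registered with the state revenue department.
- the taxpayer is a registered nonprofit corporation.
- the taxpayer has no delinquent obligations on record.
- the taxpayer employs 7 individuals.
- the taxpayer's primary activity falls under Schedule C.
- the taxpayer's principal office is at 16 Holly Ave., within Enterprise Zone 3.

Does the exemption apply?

Yes — exempt.

(a) not (in enterprise zone) — not satisfied.
(A) not (nonprofit) — not met.
(B) veteran — satisfied.
So (i) is satisfied (F OR T).
(ii) has storefront — satisfied.
So (b) is satisfied (T AND T).
(1): F OR T → true.
(i) Schedule C activity — met.
(ii) ≤ 10 employees — holds.
(iii) receipts ≤ $1,000,000 — met.
(a): T AND T AND T → true.
(b) returns current — not satisfied.
So (2) is satisfied (T OR F).
(a) no delinquency — holds.
(i) state-registered — fails.
(ii) ≥60% agricultural — not met.
So (b) is not satisfied (F AND F).
(3): T OR F → true.
Overall: T AND T AND T → true.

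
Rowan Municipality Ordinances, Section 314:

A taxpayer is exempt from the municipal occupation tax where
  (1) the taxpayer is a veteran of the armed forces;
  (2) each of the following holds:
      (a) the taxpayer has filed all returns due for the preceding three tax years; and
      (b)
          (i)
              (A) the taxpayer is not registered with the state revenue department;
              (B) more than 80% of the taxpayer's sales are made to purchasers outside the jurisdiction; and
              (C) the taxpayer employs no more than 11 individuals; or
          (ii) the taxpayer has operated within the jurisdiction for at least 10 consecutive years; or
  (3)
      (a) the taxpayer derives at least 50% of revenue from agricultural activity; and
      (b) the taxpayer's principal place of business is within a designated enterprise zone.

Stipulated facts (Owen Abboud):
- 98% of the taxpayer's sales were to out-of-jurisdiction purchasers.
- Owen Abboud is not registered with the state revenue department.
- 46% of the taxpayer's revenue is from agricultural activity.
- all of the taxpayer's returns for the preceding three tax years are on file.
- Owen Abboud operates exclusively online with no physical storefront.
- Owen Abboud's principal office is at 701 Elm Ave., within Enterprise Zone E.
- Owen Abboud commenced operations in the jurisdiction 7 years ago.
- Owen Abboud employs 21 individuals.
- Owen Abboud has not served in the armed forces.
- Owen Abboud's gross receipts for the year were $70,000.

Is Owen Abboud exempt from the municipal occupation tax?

No — not exempt.

(1) veteran — not satisfied.
(a) returns current — holds.
(A) not (state-registered) — met.
(B) >80% out-of-jur. sales — met.
(C) ≤ 11 employees — not met.
(i) = T AND T AND F = false.
(ii) ≥ 10 yrs in jurisdiction — not met.
So (b) is not satisfied (F OR F).
(2) = T AND F = false.
(a) ≥50% agricultural — fails.
(b) in enterprise zone — holds.
(3): F AND T → false.
So Overall is not satisfied (F OR F OR F).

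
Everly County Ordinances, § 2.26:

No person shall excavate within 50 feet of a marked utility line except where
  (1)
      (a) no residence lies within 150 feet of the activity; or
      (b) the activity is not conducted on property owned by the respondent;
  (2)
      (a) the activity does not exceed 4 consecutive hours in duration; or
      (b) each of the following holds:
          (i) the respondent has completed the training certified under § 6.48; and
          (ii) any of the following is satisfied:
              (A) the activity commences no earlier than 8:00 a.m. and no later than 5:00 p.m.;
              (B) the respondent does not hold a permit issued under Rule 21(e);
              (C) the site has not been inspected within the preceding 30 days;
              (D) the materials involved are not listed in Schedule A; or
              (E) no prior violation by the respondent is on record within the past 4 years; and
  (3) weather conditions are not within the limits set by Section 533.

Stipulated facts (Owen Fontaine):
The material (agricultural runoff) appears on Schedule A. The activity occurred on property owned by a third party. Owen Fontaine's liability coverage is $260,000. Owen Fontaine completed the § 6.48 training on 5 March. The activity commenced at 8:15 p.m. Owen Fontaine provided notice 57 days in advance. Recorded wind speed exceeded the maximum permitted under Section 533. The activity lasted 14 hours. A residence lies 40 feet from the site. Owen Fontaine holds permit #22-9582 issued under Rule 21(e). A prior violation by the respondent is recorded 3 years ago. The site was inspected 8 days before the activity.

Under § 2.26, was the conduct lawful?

No — unlawful.

(a) no residence in 150 ft — not met.
(b) not (own property) — holds.
(1) = F OR T = true.
(a) ≤ 4 hrs duration — not satisfied.
(i) training certified — satisfied.
(A) start within hours — not satisfied.
(B) not (holds permit) — not satisfied.
(C) not (site inspected) — fails.
(D) not (Schedule A material) — fails.
(E) no prior violation — fails.
(ii): F OR F OR F OR F OR F → false.
(b) = T AND F = false.
(2) = F OR F = false.
(3) not (weather ok) — met.
Overall: T AND F AND T → false.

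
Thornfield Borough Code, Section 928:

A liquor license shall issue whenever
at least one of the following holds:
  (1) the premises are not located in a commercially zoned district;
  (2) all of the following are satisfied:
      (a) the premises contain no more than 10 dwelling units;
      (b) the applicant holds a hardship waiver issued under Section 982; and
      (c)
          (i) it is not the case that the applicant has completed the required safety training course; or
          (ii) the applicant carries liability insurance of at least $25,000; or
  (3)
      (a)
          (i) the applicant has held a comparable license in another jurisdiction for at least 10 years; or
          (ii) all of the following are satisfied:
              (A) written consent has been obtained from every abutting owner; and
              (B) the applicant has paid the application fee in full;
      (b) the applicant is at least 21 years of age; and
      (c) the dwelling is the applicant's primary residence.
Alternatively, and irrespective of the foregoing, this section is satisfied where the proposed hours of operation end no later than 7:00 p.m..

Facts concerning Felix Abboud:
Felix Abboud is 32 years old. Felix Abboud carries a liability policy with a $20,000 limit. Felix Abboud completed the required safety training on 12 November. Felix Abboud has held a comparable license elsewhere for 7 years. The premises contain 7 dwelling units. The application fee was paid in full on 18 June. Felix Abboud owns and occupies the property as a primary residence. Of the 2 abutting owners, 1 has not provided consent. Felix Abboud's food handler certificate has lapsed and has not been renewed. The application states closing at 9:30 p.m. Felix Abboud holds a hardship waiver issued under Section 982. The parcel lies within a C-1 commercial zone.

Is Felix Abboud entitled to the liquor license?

No — denied.

(1) not (commercially zoned) — not satisfied.
(a) ≤ 10 units — met.
(b) hardship waiver — satisfied.
(i) not (safety training) — fails.
(ii) insurance ≥ $25,000 — not met.
(c) = F OR F = false.
So (2) is not satisfied (T AND T AND F).
(i) prior license ≥ 10 yr — not satisfied.
(A) all abutters consent — not satisfied.
(B) fee paid — satisfied.
So (ii) is not satisfied (F AND T).
So (a) is not satisfied (F OR F).
(b) age ≥ 21 — holds.
(c) primary residence — met.
(3) = F AND T AND T = false.
So Overall is not satisfied (F OR F OR F).
Exception (closes by 7 p.m.) — not satisfied.
Result: main false OR exception false → false.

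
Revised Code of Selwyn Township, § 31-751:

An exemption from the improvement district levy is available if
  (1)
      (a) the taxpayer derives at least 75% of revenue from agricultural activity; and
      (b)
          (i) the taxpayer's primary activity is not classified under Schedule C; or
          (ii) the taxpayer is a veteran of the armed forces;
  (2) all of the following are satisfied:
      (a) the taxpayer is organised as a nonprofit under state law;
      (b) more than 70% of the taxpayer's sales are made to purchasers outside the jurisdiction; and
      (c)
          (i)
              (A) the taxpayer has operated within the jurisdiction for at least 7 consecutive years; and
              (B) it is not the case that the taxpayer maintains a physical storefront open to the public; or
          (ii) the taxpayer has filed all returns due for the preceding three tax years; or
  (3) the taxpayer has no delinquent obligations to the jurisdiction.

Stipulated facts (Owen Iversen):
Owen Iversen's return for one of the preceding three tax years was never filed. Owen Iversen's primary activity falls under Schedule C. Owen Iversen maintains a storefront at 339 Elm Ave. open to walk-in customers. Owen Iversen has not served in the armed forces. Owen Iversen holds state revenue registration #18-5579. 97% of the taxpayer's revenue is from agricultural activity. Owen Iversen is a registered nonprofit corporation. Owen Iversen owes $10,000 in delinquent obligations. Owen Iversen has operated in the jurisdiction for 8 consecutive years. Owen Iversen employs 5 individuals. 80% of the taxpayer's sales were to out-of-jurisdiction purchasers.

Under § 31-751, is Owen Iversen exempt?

(a) ≥75% agricultural — satisfied.
(i) not (Schedule C activity) — not met.
(ii) veteran — not satisfied.
So (b) is not satisfied (F OR F).
(1): T AND F → false.
(a) nonprofit — holds.
(b) >70% out-of-jur. sales — satisfied.
(A) ≥ 7 yrs in jurisdiction — satisfied.
(B) not (has storefront) — not met.
(i) = T AND F = false.
(ii) returns current — not met.
(c) = F OR F = false.
So (2) is not satisfied (T AND T AND F).
(3) no delinquency — not met.
So Overall is not satisfied (F OR F OR F).

No — not exempt.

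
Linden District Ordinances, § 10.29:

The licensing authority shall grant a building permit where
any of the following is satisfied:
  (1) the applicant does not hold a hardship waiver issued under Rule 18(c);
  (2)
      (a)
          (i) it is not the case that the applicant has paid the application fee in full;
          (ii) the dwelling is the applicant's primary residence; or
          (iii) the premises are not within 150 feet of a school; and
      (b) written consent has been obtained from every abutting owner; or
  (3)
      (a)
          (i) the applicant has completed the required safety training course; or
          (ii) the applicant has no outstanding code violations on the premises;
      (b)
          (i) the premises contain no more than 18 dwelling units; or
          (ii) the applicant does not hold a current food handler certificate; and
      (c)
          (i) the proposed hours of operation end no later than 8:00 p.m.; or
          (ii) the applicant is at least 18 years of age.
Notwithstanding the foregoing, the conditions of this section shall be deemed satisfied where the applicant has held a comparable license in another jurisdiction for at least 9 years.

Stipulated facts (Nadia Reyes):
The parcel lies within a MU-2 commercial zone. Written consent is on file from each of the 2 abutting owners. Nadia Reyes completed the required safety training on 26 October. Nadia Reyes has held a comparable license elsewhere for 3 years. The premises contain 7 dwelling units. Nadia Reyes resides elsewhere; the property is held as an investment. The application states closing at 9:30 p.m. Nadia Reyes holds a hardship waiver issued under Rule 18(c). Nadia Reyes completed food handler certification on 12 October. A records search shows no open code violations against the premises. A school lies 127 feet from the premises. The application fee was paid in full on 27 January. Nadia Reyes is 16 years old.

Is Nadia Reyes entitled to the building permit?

(1) not (hardship waiver) — fails.
(i) not (fee paid) — fails.
(ii) primary residence — not satisfied.
(iii) ≥150 ft from school — fails.
So (a) is not satisfied (F OR F OR F).
(b) all abutters consent — met.
(2): F AND T → false.
(i) safety training — met.
(ii) no code violations — satisfied.
(a) = T OR T = true.
(i) ≤ 18 units — met.
(ii) not (food handler cert.) — fails.
(b): T OR F → true.
(i) closes by 8 p.m. — not satisfied.
(ii) age ≥ 18 — not met.
(c) = F OR F = false.
(3) = T AND T AND F = false.
Overall = F OR F OR F = false.
Exception (prior license ≥ 9 yr) — not satisfied.
Result: main false OR exception false → false.

No — denied.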